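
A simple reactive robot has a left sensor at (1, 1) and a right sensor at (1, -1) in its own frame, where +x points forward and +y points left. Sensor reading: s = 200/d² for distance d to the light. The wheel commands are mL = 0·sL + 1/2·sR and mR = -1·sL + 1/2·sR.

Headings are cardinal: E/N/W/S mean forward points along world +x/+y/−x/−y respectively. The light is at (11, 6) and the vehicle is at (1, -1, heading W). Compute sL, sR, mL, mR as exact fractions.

left sensor world pos  = (0, -2); dL² = 185
right sensor world pos = (0, 0); dR² = 157
sL = 200/185 = 40/37
sR = 200/157 = 200/157
mL = 0·sL + 1/2·sR = 100/157
mR = -1·sL + 1/2·sR = -2580/5809

40/37 200/157 100/157 -2580/5809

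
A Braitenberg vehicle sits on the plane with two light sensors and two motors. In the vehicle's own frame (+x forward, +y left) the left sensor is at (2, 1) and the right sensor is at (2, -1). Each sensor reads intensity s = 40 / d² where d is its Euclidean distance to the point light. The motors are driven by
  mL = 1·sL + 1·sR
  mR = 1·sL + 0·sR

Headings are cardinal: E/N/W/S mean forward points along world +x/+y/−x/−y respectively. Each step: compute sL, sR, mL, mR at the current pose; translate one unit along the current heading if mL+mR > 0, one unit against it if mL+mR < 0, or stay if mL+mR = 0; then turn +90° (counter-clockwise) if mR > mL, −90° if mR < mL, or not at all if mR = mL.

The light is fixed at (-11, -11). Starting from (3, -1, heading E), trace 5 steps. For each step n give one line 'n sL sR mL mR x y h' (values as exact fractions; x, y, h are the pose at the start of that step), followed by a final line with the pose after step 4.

0 40/377 40/337 28560/127049 40/377 3 -1 E
1 1/8 2/13 29/104 1/8 4 -1 S
2 40/233 40/269 20080/62677 40/233 4 -2 W
3 4/29 20/173 1272/5017 4/29 3 -2 N
4 40/377 40/337 28560/127049 40/377 3 -1 E
final 4 -1 S

n=0: pose=(3,-1,E); sL=40/377, sR=40/337; mL=28560/127049, mR=40/377; mL+mR=42040/127049 → advance +1; mR−mL=-40/337 → turn -1·90°
n=1: pose=(4,-1,S); sL=1/8, sR=2/13; mL=29/104, mR=1/8; mL+mR=21/52 → advance +1; mR−mL=-2/13 → turn -1·90°
n=2: pose=(4,-2,W); sL=40/233, sR=40/269; mL=20080/62677, mR=40/233; mL+mR=30840/62677 → advance +1; mR−mL=-40/269 → turn -1·90°
n=3: pose=(3,-2,N); sL=4/29, sR=20/173; mL=1272/5017, mR=4/29; mL+mR=1964/5017 → advance +1; mR−mL=-20/173 → turn -1·90°
n=4: pose=(3,-1,E); sL=40/377, sR=40/337; mL=28560/127049, mR=40/377; mL+mR=42040/127049 → advance +1; mR−mL=-40/337 → turn -1·90°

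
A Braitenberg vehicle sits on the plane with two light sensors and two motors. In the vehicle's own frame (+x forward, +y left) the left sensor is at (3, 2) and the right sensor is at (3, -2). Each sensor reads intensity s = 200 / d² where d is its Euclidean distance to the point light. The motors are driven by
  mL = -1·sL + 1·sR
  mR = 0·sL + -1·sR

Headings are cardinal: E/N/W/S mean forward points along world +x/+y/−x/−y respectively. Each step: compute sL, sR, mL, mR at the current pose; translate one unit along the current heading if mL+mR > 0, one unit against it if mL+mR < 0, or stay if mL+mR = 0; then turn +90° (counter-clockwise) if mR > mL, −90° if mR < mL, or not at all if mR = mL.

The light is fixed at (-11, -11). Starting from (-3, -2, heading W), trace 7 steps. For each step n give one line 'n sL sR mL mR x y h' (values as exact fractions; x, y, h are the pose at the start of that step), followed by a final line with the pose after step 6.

n=0: pose=(-3,-2,W); sL=100/37, sR=100/73; mL=-3600/2701, mR=-100/73; mL+mR=-100/37 → advance -1; mR−mL=-100/2701 → turn -1·90°
n=1: pose=(-2,-2,N); sL=200/193, sR=40/53; mL=-2880/10229, mR=-40/53; mL+mR=-200/193 → advance -1; mR−mL=-4840/10229 → turn -1·90°
n=2: pose=(-2,-3,E); sL=50/61, sR=10/9; mL=160/549, mR=-10/9; mL+mR=-50/61 → advance -1; mR−mL=-770/549 → turn -1·90°
n=3: pose=(-3,-3,S); sL=8/5, sR=200/61; mL=512/305, mR=-200/61; mL+mR=-8/5 → advance -1; mR−mL=-1512/305 → turn -1·90°
n=4: pose=(-3,-2,W); sL=100/37, sR=100/73; mL=-3600/2701, mR=-100/73; mL+mR=-100/37 → advance -1; mR−mL=-100/2701 → turn -1·90°
n=5: pose=(-2,-2,N); sL=200/193, sR=40/53; mL=-2880/10229, mR=-40/53; mL+mR=-200/193 → advance -1; mR−mL=-4840/10229 → turn -1·90°
n=6: pose=(-2,-3,E); sL=50/61, sR=10/9; mL=160/549, mR=-10/9; mL+mR=-50/61 → advance -1; mR−mL=-770/549 → turn -1·90°

0 100/37 100/73 -3600/2701 -100/73 -3 -2 W
1 200/193 40/53 -2880/10229 -40/53 -2 -2 N
2 50/61 10/9 160/549 -10/9 -2 -3 E
3 8/5 200/61 512/305 -200/61 -3 -3 S
4 100/37 100/73 -3600/2701 -100/73 -3 -2 W
5 200/193 40/53 -2880/10229 -40/53 -2 -2 N
6 50/61 10/9 160/549 -10/9 -2 -3 E
final -3 -3 S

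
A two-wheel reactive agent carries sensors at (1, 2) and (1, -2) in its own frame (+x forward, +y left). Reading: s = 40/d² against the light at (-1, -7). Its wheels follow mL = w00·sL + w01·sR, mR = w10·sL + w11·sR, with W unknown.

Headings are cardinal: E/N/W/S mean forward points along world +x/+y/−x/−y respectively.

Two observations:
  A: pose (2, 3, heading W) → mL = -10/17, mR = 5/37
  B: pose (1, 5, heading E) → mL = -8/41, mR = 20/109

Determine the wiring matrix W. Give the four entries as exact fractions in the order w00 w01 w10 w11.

obs A: pose=(2,3,W) → sL=10/17, sR=10/37, mL=-10/17, mR=5/37
obs B: pose=(1,5,E) → sL=8/41, sR=40/109, mL=-8/41, mR=20/109
sensor matrix S = [[10/17, 10/37], [8/41, 40/109]]; det S = 458560/2811001
solve [mL_A; mL_B] = S·[w00; w01] and [mR_A; mR_B] = S·[w10; w11]:
  w00 = -1, w01 = 0, w10 = 0, w11 = 1/2

-1 0 0 1/2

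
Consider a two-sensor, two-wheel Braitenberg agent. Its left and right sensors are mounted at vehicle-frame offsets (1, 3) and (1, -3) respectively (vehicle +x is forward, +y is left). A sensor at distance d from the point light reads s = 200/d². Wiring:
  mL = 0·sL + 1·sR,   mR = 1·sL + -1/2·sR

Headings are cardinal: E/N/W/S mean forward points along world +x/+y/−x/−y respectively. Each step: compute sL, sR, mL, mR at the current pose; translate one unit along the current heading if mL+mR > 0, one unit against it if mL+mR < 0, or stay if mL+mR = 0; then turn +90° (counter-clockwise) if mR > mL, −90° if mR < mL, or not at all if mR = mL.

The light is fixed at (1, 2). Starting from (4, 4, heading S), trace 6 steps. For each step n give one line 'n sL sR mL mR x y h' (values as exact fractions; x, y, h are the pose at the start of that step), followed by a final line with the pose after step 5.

0 200/37 200 200 -3500/37 4 4 S
1 25 10 10 20 4 3 W
2 8 200 200 -92 3 3 S
3 20 20 20 10 3 2 W
4 40 200/17 200/17 580/17 2 2 N
5 50 25/2 25/2 175/4 2 3 W
final 1 3 S

n=0: pose=(4,4,S); sL=200/37, sR=200; mL=200, mR=-3500/37; mL+mR=3900/37 → advance +1; mR−mL=-10900/37 → turn -1·90°
n=1: pose=(4,3,W); sL=25, sR=10; mL=10, mR=20; mL+mR=30 → advance +1; mR−mL=10 → turn +1·90°
n=2: pose=(3,3,S); sL=8, sR=200; mL=200, mR=-92; mL+mR=108 → advance +1; mR−mL=-292 → turn -1·90°
n=3: pose=(3,2,W); sL=20, sR=20; mL=20, mR=10; mL+mR=30 → advance +1; mR−mL=-10 → turn -1·90°
n=4: pose=(2,2,N); sL=40, sR=200/17; mL=200/17, mR=580/17; mL+mR=780/17 → advance +1; mR−mL=380/17 → turn +1·90°
n=5: pose=(2,3,W); sL=50, sR=25/2; mL=25/2, mR=175/4; mL+mR=225/4 → advance +1; mR−mL=125/4 → turn +1·90°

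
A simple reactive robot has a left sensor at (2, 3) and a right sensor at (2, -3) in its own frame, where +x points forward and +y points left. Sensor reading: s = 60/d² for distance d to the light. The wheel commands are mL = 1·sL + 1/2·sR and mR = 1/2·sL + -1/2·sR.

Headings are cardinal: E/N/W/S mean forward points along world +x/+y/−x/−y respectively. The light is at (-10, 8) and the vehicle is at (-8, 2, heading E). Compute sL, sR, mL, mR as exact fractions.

left sensor world pos  = (-6, 5); dL² = 25
right sensor world pos = (-6, -1); dR² = 97
sL = 60/25 = 12/5
sR = 60/97 = 60/97
mL = 1·sL + 1/2·sR = 1314/485
mR = 1/2·sL + -1/2·sR = 432/485

12/5 60/97 1314/485 432/485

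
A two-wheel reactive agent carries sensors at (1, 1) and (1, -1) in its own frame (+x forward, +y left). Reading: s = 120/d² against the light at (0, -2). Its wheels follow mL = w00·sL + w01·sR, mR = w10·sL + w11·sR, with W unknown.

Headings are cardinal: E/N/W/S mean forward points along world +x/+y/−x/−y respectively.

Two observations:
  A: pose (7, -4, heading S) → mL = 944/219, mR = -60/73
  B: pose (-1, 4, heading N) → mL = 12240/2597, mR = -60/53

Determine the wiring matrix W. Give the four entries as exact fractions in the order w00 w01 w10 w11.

1 1 -1/2 0

obs A: pose=(7,-4,S) → sL=120/73, sR=8/3, mL=944/219, mR=-60/73
obs B: pose=(-1,4,N) → sL=120/53, sR=120/49, mL=12240/2597, mR=-60/53
sensor matrix S = [[120/73, 8/3], [120/53, 120/49]]; det S = -381440/189581
solve [mL_A; mL_B] = S·[w00; w01] and [mR_A; mR_B] = S·[w10; w11]:
  w00 = 1, w01 = 1, w10 = -1/2, w11 = 0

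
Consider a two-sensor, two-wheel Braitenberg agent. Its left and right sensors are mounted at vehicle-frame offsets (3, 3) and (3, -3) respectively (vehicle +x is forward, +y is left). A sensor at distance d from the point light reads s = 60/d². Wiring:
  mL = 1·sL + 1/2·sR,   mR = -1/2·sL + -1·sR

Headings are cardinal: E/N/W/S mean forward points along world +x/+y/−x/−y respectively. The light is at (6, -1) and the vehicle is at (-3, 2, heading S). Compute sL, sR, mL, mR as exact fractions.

left sensor world pos  = (0, -1); dL² = 36
right sensor world pos = (-6, -1); dR² = 144
sL = 60/36 = 5/3
sR = 60/144 = 5/12
mL = 1·sL + 1/2·sR = 15/8
mR = -1/2·sL + -1·sR = -5/4

5/3 5/12 15/8 -5/4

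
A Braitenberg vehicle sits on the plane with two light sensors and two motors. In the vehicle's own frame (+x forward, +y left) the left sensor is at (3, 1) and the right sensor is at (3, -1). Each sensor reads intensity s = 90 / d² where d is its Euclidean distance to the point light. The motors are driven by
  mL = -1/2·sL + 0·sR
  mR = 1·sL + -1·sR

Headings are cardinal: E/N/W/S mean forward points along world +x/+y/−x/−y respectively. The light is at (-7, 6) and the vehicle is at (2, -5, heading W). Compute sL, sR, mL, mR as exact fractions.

1/2 45/68 -1/4 -11/68

left sensor world pos  = (-1, -6); dL² = 180
right sensor world pos = (-1, -4); dR² = 136
sL = 90/180 = 1/2
sR = 90/136 = 45/68
mL = -1/2·sL + 0·sR = -1/4
mR = 1·sL + -1·sR = -11/68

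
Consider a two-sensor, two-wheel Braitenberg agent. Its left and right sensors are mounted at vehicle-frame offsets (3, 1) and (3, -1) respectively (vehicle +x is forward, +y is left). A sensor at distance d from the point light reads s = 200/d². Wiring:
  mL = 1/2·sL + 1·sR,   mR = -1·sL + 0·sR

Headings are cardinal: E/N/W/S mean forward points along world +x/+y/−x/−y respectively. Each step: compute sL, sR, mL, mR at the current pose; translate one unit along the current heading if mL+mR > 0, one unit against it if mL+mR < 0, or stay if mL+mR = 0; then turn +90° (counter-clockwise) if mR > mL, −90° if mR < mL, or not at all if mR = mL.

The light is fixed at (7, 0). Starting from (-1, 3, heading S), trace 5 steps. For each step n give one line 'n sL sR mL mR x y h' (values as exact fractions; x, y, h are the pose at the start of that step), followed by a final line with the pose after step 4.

0 200/49 200/81 17900/3969 -200/49 -1 3 S
1 100/61 20/13 1870/793 -100/61 -1 2 W
2 8/5 200/89 1356/445 -8/5 -2 2 N
3 50/13 5 90/13 -50/13 -2 3 E
4 200/49 200/81 17900/3969 -200/49 -1 3 S
final -1 2 W

n=0: pose=(-1,3,S); sL=200/49, sR=200/81; mL=17900/3969, mR=-200/49; mL+mR=1700/3969 → advance +1; mR−mL=-34100/3969 → turn -1·90°
n=1: pose=(-1,2,W); sL=100/61, sR=20/13; mL=1870/793, mR=-100/61; mL+mR=570/793 → advance +1; mR−mL=-3170/793 → turn -1·90°
n=2: pose=(-2,2,N); sL=8/5, sR=200/89; mL=1356/445, mR=-8/5; mL+mR=644/445 → advance +1; mR−mL=-2068/445 → turn -1·90°
n=3: pose=(-2,3,E); sL=50/13, sR=5; mL=90/13, mR=-50/13; mL+mR=40/13 → advance +1; mR−mL=-140/13 → turn -1·90°
n=4: pose=(-1,3,S); sL=200/49, sR=200/81; mL=17900/3969, mR=-200/49; mL+mR=1700/3969 → advance +1; mR−mL=-34100/3969 → turn -1·90°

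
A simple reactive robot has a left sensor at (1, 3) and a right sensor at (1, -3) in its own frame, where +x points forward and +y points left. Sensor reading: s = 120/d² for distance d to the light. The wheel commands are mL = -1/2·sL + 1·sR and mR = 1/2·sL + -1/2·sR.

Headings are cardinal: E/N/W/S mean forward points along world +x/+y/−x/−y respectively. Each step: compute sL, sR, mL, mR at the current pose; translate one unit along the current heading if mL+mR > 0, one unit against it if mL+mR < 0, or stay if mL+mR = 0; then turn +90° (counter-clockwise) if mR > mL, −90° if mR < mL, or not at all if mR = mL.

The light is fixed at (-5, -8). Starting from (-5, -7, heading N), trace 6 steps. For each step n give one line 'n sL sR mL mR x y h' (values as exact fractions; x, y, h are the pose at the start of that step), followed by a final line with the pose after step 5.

0 120/13 120/13 60/13 0 -5 -7 N
1 60/13 60 750/13 -360/13 -5 -6 E
2 120/17 24 348/17 -144/17 -4 -6 S
3 30 15/2 -15/2 45/4 -4 -7 W
4 40/3 40/3 20/3 0 -5 -7 S
5 12 12 6 0 -5 -8 W
final -6 -8 N

n=0: pose=(-5,-7,N); sL=120/13, sR=120/13; mL=60/13, mR=0; mL+mR=60/13 → advance +1; mR−mL=-60/13 → turn -1·90°
n=1: pose=(-5,-6,E); sL=60/13, sR=60; mL=750/13, mR=-360/13; mL+mR=30 → advance +1; mR−mL=-1110/13 → turn -1·90°
n=2: pose=(-4,-6,S); sL=120/17, sR=24; mL=348/17, mR=-144/17; mL+mR=12 → advance +1; mR−mL=-492/17 → turn -1·90°
n=3: pose=(-4,-7,W); sL=30, sR=15/2; mL=-15/2, mR=45/4; mL+mR=15/4 → advance +1; mR−mL=75/4 → turn +1·90°
n=4: pose=(-5,-7,S); sL=40/3, sR=40/3; mL=20/3, mR=0; mL+mR=20/3 → advance +1; mR−mL=-20/3 → turn -1·90°
n=5: pose=(-5,-8,W); sL=12, sR=12; mL=6, mR=0; mL+mR=6 → advance +1; mR−mL=-6 → turn -1·90°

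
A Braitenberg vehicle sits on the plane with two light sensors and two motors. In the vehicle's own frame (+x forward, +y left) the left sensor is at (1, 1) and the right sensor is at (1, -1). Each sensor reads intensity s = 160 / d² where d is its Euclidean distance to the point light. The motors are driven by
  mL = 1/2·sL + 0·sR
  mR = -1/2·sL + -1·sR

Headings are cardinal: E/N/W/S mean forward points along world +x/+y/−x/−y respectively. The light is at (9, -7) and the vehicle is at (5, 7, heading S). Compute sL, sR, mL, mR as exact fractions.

80/89 80/97 40/89 -11000/8633

left sensor world pos  = (6, 6); dL² = 178
right sensor world pos = (4, 6); dR² = 194
sL = 160/178 = 80/89
sR = 160/194 = 80/97
mL = 1/2·sL + 0·sR = 40/89
mR = -1/2·sL + -1·sR = -11000/8633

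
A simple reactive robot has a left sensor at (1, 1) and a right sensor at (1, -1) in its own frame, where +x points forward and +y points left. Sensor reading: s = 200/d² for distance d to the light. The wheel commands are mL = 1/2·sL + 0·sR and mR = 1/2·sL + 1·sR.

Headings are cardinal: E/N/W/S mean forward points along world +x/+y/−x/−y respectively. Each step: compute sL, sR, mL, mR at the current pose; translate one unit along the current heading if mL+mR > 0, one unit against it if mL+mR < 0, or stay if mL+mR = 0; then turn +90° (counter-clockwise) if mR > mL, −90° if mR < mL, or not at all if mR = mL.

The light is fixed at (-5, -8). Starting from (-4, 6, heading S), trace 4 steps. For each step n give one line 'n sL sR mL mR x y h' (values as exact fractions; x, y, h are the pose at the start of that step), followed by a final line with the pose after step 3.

0 200/173 200/169 100/173 51500/29237 -4 6 S
1 1 50/37 1/2 137/74 -4 5 E
2 200/197 40/41 100/197 11980/8077 -3 5 N
3 20/17 100/113 10/17 2830/1921 -3 6 W
final -4 6 S

n=0: pose=(-4,6,S); sL=200/173, sR=200/169; mL=100/173, mR=51500/29237; mL+mR=68400/29237 → advance +1; mR−mL=200/169 → turn +1·90°
n=1: pose=(-4,5,E); sL=1, sR=50/37; mL=1/2, mR=137/74; mL+mR=87/37 → advance +1; mR−mL=50/37 → turn +1·90°
n=2: pose=(-3,5,N); sL=200/197, sR=40/41; mL=100/197, mR=11980/8077; mL+mR=16080/8077 → advance +1; mR−mL=40/41 → turn +1·90°
n=3: pose=(-3,6,W); sL=20/17, sR=100/113; mL=10/17, mR=2830/1921; mL+mR=3960/1921 → advance +1; mR−mL=100/113 → turn +1·90°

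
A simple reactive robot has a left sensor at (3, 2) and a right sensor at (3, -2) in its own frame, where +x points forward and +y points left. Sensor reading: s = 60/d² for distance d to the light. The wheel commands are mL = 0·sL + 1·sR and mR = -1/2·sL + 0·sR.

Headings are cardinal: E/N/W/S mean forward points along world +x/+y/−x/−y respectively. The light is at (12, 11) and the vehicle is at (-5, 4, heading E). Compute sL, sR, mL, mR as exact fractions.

left sensor world pos  = (-2, 6); dL² = 221
right sensor world pos = (-2, 2); dR² = 277
sL = 60/221 = 60/221
sR = 60/277 = 60/277
mL = 0·sL + 1·sR = 60/277
mR = -1/2·sL + 0·sR = -30/221

60/221 60/277 60/277 -30/221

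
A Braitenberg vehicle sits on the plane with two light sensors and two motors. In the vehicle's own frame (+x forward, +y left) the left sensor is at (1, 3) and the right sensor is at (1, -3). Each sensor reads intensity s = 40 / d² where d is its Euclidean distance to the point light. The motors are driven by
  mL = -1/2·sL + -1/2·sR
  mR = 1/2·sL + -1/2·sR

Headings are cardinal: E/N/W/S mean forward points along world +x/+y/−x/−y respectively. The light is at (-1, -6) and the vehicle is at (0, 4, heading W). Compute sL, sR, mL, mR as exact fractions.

left sensor world pos  = (-1, 1); dL² = 49
right sensor world pos = (-1, 7); dR² = 169
sL = 40/49 = 40/49
sR = 40/169 = 40/169
mL = -1/2·sL + -1/2·sR = -4360/8281
mR = 1/2·sL + -1/2·sR = 2400/8281

40/49 40/169 -4360/8281 2400/8281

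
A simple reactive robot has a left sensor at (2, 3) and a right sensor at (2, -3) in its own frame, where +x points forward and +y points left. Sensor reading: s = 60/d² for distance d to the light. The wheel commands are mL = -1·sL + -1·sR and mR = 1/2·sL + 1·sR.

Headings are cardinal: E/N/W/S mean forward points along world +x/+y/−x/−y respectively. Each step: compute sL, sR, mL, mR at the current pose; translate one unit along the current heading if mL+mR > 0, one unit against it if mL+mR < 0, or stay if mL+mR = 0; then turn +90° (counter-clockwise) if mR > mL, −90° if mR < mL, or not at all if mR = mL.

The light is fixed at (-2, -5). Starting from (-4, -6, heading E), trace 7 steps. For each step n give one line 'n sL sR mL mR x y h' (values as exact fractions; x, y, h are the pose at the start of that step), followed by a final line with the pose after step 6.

0 15 15/4 -75/4 45/4 -4 -6 E
1 60/37 60 -2280/37 2250/37 -5 -6 N
2 6/5 30/13 -228/65 189/65 -5 -7 W
3 60/17 60/41 -3480/697 2250/697 -4 -7 S
4 15 15/4 -75/4 45/4 -4 -6 E
5 60/37 60 -2280/37 2250/37 -5 -6 N
6 6/5 30/13 -228/65 189/65 -5 -7 W
final -4 -7 S

n=0: pose=(-4,-6,E); sL=15, sR=15/4; mL=-75/4, mR=45/4; mL+mR=-15/2 → advance -1; mR−mL=30 → turn +1·90°
n=1: pose=(-5,-6,N); sL=60/37, sR=60; mL=-2280/37, mR=2250/37; mL+mR=-30/37 → advance -1; mR−mL=4530/37 → turn +1·90°
n=2: pose=(-5,-7,W); sL=6/5, sR=30/13; mL=-228/65, mR=189/65; mL+mR=-3/5 → advance -1; mR−mL=417/65 → turn +1·90°
n=3: pose=(-4,-7,S); sL=60/17, sR=60/41; mL=-3480/697, mR=2250/697; mL+mR=-30/17 → advance -1; mR−mL=5730/697 → turn +1·90°
n=4: pose=(-4,-6,E); sL=15, sR=15/4; mL=-75/4, mR=45/4; mL+mR=-15/2 → advance -1; mR−mL=30 → turn +1·90°
n=5: pose=(-5,-6,N); sL=60/37, sR=60; mL=-2280/37, mR=2250/37; mL+mR=-30/37 → advance -1; mR−mL=4530/37 → turn +1·90°
n=6: pose=(-5,-7,W); sL=6/5, sR=30/13; mL=-228/65, mR=189/65; mL+mR=-3/5 → advance -1; mR−mL=417/65 → turn +1·90°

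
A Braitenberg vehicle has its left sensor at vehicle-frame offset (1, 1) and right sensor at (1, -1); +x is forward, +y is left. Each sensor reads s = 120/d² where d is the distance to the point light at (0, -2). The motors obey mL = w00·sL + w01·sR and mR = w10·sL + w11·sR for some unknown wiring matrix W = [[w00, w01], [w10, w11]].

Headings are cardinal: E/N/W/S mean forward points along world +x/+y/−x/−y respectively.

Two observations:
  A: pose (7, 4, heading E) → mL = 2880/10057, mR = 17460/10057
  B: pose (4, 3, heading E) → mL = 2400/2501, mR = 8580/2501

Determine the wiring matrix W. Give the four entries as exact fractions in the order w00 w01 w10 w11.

obs A: pose=(7,4,E) → sL=120/113, sR=120/89, mL=2880/10057, mR=17460/10057
obs B: pose=(4,3,E) → sL=120/61, sR=120/41, mL=2400/2501, mR=8580/2501
sensor matrix S = [[120/113, 120/89], [120/61, 120/41]]; det S = 11462400/25152557
solve [mL_A; mL_B] = S·[w00; w01] and [mR_A; mR_B] = S·[w10; w11]:
  w00 = -1, w01 = 1, w10 = 1, w11 = 1/2

-1 1 1 1/2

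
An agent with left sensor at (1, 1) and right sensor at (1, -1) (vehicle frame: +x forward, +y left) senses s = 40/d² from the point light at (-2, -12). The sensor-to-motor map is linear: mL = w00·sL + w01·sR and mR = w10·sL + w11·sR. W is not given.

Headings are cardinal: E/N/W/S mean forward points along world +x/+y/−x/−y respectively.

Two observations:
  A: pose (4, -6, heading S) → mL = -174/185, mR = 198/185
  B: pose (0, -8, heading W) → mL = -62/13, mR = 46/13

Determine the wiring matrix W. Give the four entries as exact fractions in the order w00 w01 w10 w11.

obs A: pose=(4,-6,S) → sL=20/37, sR=4/5, mL=-174/185, mR=198/185
obs B: pose=(0,-8,W) → sL=4, sR=20/13, mL=-62/13, mR=46/13
sensor matrix S = [[20/37, 4/5], [4, 20/13]]; det S = -5696/2405
solve [mL_A; mL_B] = S·[w00; w01] and [mR_A; mR_B] = S·[w10; w11]:
  w00 = -1, w01 = -1/2, w10 = 1/2, w11 = 1

-1 -1/2 1/2 1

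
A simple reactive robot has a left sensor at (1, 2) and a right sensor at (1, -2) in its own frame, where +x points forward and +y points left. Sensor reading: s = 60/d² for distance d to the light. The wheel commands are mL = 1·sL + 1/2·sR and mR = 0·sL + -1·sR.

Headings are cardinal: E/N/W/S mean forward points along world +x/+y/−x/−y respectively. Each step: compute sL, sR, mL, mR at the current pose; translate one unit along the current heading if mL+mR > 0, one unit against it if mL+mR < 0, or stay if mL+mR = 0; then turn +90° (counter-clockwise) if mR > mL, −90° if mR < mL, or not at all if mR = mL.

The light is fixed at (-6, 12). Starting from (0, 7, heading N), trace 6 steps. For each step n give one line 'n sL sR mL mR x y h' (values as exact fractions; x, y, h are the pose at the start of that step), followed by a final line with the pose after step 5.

0 15/8 3/4 9/4 -3/4 0 7 N
1 60/53 12/17 1338/901 -12/17 0 8 E
2 30/53 6/5 309/265 -6/5 1 8 S
3 60/61 60/37 4050/2257 -60/37 1 9 W
4 3 15/17 117/34 -15/17 0 9 N
5 60/49 12/13 1074/637 -12/13 0 10 E
final 1 10 S

n=0: pose=(0,7,N); sL=15/8, sR=3/4; mL=9/4, mR=-3/4; mL+mR=3/2 → advance +1; mR−mL=-3 → turn -1·90°
n=1: pose=(0,8,E); sL=60/53, sR=12/17; mL=1338/901, mR=-12/17; mL+mR=702/901 → advance +1; mR−mL=-1974/901 → turn -1·90°
n=2: pose=(1,8,S); sL=30/53, sR=6/5; mL=309/265, mR=-6/5; mL+mR=-9/265 → advance -1; mR−mL=-627/265 → turn -1·90°
n=3: pose=(1,9,W); sL=60/61, sR=60/37; mL=4050/2257, mR=-60/37; mL+mR=390/2257 → advance +1; mR−mL=-7710/2257 → turn -1·90°
n=4: pose=(0,9,N); sL=3, sR=15/17; mL=117/34, mR=-15/17; mL+mR=87/34 → advance +1; mR−mL=-147/34 → turn -1·90°
n=5: pose=(0,10,E); sL=60/49, sR=12/13; mL=1074/637, mR=-12/13; mL+mR=486/637 → advance +1; mR−mL=-1662/637 → turn -1·90°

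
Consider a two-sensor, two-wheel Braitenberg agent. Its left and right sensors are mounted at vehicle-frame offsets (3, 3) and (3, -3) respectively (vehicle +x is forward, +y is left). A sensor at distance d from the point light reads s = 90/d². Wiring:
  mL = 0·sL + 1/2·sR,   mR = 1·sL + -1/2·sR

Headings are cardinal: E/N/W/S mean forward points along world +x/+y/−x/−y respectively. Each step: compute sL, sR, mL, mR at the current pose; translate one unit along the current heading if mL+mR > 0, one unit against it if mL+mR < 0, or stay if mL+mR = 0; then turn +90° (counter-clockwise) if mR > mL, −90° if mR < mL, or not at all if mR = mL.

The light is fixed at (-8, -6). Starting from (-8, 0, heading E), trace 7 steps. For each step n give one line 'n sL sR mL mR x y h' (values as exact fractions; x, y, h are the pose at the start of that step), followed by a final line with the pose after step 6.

n=0: pose=(-8,0,E); sL=1, sR=5; mL=5/2, mR=-3/2; mL+mR=1 → advance +1; mR−mL=-4 → turn -1·90°
n=1: pose=(-7,0,S); sL=18/5, sR=90/13; mL=45/13, mR=9/65; mL+mR=18/5 → advance +1; mR−mL=-216/65 → turn -1·90°
n=2: pose=(-7,-1,W); sL=45/4, sR=45/34; mL=45/68, mR=180/17; mL+mR=45/4 → advance +1; mR−mL=675/68 → turn +1·90°
n=3: pose=(-8,-1,S); sL=90/13, sR=90/13; mL=45/13, mR=45/13; mL+mR=90/13 → advance +1; mR−mL=0 → turn +0·90°
n=4: pose=(-8,-2,S); sL=9, sR=9; mL=9/2, mR=9/2; mL+mR=9 → advance +1; mR−mL=0 → turn +0·90°
n=5: pose=(-8,-3,S); sL=10, sR=10; mL=5, mR=5; mL+mR=10 → advance +1; mR−mL=0 → turn +0·90°
n=6: pose=(-8,-4,S); sL=9, sR=9; mL=9/2, mR=9/2; mL+mR=9 → advance +1; mR−mL=0 → turn +0·90°

0 1 5 5/2 -3/2 -8 0 E
1 18/5 90/13 45/13 9/65 -7 0 S
2 45/4 45/34 45/68 180/17 -7 -1 W
3 90/13 90/13 45/13 45/13 -8 -1 S
4 9 9 9/2 9/2 -8 -2 S
5 10 10 5 5 -8 -3 S
6 9 9 9/2 9/2 -8 -4 S
final -8 -5 S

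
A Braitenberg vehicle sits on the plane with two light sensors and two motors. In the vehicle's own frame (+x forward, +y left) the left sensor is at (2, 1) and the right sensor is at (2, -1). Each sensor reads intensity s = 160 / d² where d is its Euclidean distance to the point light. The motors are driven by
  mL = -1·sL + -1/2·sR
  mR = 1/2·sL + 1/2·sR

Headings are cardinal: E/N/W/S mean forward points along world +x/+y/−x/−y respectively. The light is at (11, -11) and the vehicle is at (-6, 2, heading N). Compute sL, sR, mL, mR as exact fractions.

160/549 160/481 -120880/264069 82400/264069

left sensor world pos  = (-7, 4); dL² = 549
right sensor world pos = (-5, 4); dR² = 481
sL = 160/549 = 160/549
sR = 160/481 = 160/481
mL = -1·sL + -1/2·sR = -120880/264069
mR = 1/2·sL + 1/2·sR = 82400/264069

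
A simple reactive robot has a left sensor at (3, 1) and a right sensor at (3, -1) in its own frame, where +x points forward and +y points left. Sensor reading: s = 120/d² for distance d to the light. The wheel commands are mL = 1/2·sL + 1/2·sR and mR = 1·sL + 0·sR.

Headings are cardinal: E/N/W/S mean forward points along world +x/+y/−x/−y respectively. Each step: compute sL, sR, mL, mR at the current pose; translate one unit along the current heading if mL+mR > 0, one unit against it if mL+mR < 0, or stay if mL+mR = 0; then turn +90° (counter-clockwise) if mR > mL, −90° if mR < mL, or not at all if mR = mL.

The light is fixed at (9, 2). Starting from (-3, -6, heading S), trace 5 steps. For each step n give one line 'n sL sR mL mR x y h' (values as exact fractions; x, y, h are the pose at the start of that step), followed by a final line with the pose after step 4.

0 60/121 12/29 1596/3509 60/121 -3 -6 S
1 24/29 120/181 3912/5249 24/29 -3 -7 E
2 2/3 15/17 79/102 2/3 -2 -7 N
3 120/113 24/29 3096/3277 120/113 -2 -6 E
4 60/73 60/53 3780/3869 60/73 -1 -6 N
final -1 -5 E

n=0: pose=(-3,-6,S); sL=60/121, sR=12/29; mL=1596/3509, mR=60/121; mL+mR=3336/3509 → advance +1; mR−mL=144/3509 → turn +1·90°
n=1: pose=(-3,-7,E); sL=24/29, sR=120/181; mL=3912/5249, mR=24/29; mL+mR=8256/5249 → advance +1; mR−mL=432/5249 → turn +1·90°
n=2: pose=(-2,-7,N); sL=2/3, sR=15/17; mL=79/102, mR=2/3; mL+mR=49/34 → advance +1; mR−mL=-11/102 → turn -1·90°
n=3: pose=(-2,-6,E); sL=120/113, sR=24/29; mL=3096/3277, mR=120/113; mL+mR=6576/3277 → advance +1; mR−mL=384/3277 → turn +1·90°
n=4: pose=(-1,-6,N); sL=60/73, sR=60/53; mL=3780/3869, mR=60/73; mL+mR=6960/3869 → advance +1; mR−mL=-600/3869 → turn -1·90°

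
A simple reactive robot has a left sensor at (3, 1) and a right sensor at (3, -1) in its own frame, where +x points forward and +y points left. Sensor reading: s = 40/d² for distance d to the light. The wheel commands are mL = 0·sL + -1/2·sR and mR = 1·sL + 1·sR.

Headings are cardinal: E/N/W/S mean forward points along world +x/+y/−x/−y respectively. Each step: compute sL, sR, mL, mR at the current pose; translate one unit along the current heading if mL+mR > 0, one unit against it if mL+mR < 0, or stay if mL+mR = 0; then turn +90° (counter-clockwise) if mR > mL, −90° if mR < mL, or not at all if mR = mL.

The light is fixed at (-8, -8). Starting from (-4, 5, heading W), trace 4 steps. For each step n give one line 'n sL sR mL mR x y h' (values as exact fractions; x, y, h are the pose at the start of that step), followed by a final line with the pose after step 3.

0 8/29 40/197 -20/197 2736/5713 -4 5 W
1 10/29 5/13 -5/26 275/377 -5 5 S
2 8/41 40/157 -20/157 2896/6437 -5 4 E
3 20/117 4/25 -2/25 968/2925 -4 4 N
final -4 5 W

n=0: pose=(-4,5,W); sL=8/29, sR=40/197; mL=-20/197, mR=2736/5713; mL+mR=2156/5713 → advance +1; mR−mL=3316/5713 → turn +1·90°
n=1: pose=(-5,5,S); sL=10/29, sR=5/13; mL=-5/26, mR=275/377; mL+mR=405/754 → advance +1; mR−mL=695/754 → turn +1·90°
n=2: pose=(-5,4,E); sL=8/41, sR=40/157; mL=-20/157, mR=2896/6437; mL+mR=2076/6437 → advance +1; mR−mL=3716/6437 → turn +1·90°
n=3: pose=(-4,4,N); sL=20/117, sR=4/25; mL=-2/25, mR=968/2925; mL+mR=734/2925 → advance +1; mR−mL=1202/2925 → turn +1·90°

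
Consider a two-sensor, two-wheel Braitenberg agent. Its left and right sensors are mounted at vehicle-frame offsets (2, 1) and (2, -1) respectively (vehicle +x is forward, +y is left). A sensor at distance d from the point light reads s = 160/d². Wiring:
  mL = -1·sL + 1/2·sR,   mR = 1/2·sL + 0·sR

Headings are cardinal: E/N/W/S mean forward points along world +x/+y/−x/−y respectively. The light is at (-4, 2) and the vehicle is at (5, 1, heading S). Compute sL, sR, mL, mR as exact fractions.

left sensor world pos  = (6, -1); dL² = 109
right sensor world pos = (4, -1); dR² = 73
sL = 160/109 = 160/109
sR = 160/73 = 160/73
mL = -1·sL + 1/2·sR = -2960/7957
mR = 1/2·sL + 0·sR = 80/109

160/109 160/73 -2960/7957 80/109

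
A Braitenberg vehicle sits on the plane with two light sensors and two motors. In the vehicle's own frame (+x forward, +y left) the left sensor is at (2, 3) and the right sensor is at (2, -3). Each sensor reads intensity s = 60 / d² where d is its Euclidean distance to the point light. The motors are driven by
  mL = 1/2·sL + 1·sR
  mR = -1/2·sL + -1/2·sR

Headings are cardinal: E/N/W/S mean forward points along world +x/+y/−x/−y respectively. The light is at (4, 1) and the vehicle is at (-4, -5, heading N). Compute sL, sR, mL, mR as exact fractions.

60/137 60/41 9450/5617 -5340/5617

left sensor world pos  = (-7, -3); dL² = 137
right sensor world pos = (-1, -3); dR² = 41
sL = 60/137 = 60/137
sR = 60/41 = 60/41
mL = 1/2·sL + 1·sR = 9450/5617
mR = -1/2·sL + -1/2·sR = -5340/5617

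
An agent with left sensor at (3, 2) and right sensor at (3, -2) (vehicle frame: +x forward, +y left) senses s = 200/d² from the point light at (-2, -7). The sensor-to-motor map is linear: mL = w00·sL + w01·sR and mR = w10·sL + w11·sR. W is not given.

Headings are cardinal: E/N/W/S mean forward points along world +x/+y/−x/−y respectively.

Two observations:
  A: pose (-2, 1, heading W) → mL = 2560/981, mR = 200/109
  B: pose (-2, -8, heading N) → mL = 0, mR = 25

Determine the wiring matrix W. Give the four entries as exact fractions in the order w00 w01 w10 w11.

obs A: pose=(-2,1,W) → sL=40/9, sR=200/109, mL=2560/981, mR=200/109
obs B: pose=(-2,-8,N) → sL=25, sR=25, mL=0, mR=25
sensor matrix S = [[40/9, 200/109], [25, 25]]; det S = 64000/981
solve [mL_A; mL_B] = S·[w00; w01] and [mR_A; mR_B] = S·[w10; w11]:
  w00 = 1, w01 = -1, w10 = 0, w11 = 1

1 -1 0 1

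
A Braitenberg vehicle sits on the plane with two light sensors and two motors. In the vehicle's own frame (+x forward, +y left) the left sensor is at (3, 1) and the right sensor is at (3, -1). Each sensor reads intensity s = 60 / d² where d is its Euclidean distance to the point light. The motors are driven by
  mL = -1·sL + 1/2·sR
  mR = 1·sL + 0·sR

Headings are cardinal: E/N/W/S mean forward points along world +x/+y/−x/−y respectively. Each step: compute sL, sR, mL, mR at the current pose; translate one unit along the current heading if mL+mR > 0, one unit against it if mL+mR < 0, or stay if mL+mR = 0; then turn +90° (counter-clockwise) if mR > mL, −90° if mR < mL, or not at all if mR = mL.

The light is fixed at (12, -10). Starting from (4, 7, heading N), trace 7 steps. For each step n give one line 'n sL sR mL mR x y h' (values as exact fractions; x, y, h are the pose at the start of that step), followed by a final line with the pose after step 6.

0 60/481 60/449 -12510/215969 60/481 4 7 N
1 6/41 30/241 -831/9881 6/41 4 8 W
2 60/289 12/65 -2166/18785 60/289 3 8 S
3 1/6 15/73 -14/219 1/6 3 7 E
4 60/481 60/449 -12510/215969 60/481 4 7 N
5 6/41 30/241 -831/9881 6/41 4 8 W
6 60/289 12/65 -2166/18785 60/289 3 8 S
final 3 7 E

n=0: pose=(4,7,N); sL=60/481, sR=60/449; mL=-12510/215969, mR=60/481; mL+mR=30/449 → advance +1; mR−mL=39450/215969 → turn +1·90°
n=1: pose=(4,8,W); sL=6/41, sR=30/241; mL=-831/9881, mR=6/41; mL+mR=15/241 → advance +1; mR−mL=2277/9881 → turn +1·90°
n=2: pose=(3,8,S); sL=60/289, sR=12/65; mL=-2166/18785, mR=60/289; mL+mR=6/65 → advance +1; mR−mL=6066/18785 → turn +1·90°
n=3: pose=(3,7,E); sL=1/6, sR=15/73; mL=-14/219, mR=1/6; mL+mR=15/146 → advance +1; mR−mL=101/438 → turn +1·90°
n=4: pose=(4,7,N); sL=60/481, sR=60/449; mL=-12510/215969, mR=60/481; mL+mR=30/449 → advance +1; mR−mL=39450/215969 → turn +1·90°
n=5: pose=(4,8,W); sL=6/41, sR=30/241; mL=-831/9881, mR=6/41; mL+mR=15/241 → advance +1; mR−mL=2277/9881 → turn +1·90°
n=6: pose=(3,8,S); sL=60/289, sR=12/65; mL=-2166/18785, mR=60/289; mL+mR=6/65 → advance +1; mR−mL=6066/18785 → turn +1·90°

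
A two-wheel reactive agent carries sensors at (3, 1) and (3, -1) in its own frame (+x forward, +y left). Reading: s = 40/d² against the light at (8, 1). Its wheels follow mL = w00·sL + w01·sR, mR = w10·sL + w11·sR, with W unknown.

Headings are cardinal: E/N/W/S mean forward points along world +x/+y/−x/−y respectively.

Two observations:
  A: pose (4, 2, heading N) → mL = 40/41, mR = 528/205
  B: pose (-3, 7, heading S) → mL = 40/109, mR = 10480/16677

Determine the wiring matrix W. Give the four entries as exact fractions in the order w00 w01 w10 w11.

1 0 1 1

obs A: pose=(4,2,N) → sL=40/41, sR=8/5, mL=40/41, mR=528/205
obs B: pose=(-3,7,S) → sL=40/109, sR=40/153, mL=40/109, mR=10480/16677
sensor matrix S = [[40/41, 8/5], [40/109, 40/153]]; det S = -227072/683757
solve [mL_A; mL_B] = S·[w00; w01] and [mR_A; mR_B] = S·[w10; w11]:
  w00 = 1, w01 = 0, w10 = 1, w11 = 1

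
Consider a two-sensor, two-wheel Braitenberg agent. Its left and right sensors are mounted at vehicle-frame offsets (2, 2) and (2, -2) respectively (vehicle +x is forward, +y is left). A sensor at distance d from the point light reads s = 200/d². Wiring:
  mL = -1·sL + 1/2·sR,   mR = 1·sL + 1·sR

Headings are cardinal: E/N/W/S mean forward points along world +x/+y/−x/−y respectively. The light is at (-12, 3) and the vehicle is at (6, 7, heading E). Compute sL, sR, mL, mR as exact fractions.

left sensor world pos  = (8, 9); dL² = 436
right sensor world pos = (8, 5); dR² = 404
sL = 200/436 = 50/109
sR = 200/404 = 50/101
mL = -1·sL + 1/2·sR = -2325/11009
mR = 1·sL + 1·sR = 10500/11009

50/109 50/101 -2325/11009 10500/11009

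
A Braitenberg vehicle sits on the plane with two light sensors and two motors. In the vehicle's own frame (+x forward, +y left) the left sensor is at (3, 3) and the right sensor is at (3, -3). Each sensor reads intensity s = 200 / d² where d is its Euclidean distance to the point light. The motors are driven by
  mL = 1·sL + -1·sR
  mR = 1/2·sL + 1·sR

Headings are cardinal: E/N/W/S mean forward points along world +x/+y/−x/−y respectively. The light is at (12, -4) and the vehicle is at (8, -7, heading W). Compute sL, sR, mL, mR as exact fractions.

left sensor world pos  = (5, -10); dL² = 85
right sensor world pos = (5, -4); dR² = 49
sL = 200/85 = 40/17
sR = 200/49 = 200/49
mL = 1·sL + -1·sR = -1440/833
mR = 1/2·sL + 1·sR = 4380/833

40/17 200/49 -1440/833 4380/833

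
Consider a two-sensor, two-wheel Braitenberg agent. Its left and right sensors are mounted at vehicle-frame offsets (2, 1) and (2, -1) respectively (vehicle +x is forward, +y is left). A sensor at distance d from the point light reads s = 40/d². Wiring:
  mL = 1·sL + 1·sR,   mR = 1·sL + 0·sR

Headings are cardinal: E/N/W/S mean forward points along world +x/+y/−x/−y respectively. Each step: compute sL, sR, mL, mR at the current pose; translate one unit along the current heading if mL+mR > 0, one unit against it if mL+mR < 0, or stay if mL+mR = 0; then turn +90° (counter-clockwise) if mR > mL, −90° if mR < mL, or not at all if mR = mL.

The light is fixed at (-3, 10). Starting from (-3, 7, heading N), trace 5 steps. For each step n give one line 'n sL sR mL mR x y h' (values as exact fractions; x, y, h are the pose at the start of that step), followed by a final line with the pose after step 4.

n=0: pose=(-3,7,N); sL=20, sR=20; mL=40, mR=20; mL+mR=60 → advance +1; mR−mL=-20 → turn -1·90°
n=1: pose=(-3,8,E); sL=8, sR=40/13; mL=144/13, mR=8; mL+mR=248/13 → advance +1; mR−mL=-40/13 → turn -1·90°
n=2: pose=(-2,8,S); sL=2, sR=5/2; mL=9/2, mR=2; mL+mR=13/2 → advance +1; mR−mL=-5/2 → turn -1·90°
n=3: pose=(-2,7,W); sL=40/17, sR=8; mL=176/17, mR=40/17; mL+mR=216/17 → advance +1; mR−mL=-8 → turn -1·90°
n=4: pose=(-3,7,N); sL=20, sR=20; mL=40, mR=20; mL+mR=60 → advance +1; mR−mL=-20 → turn -1·90°

0 20 20 40 20 -3 7 N
1 8 40/13 144/13 8 -3 8 E
2 2 5/2 9/2 2 -2 8 S
3 40/17 8 176/17 40/17 -2 7 W
4 20 20 40 20 -3 7 N
final -3 8 E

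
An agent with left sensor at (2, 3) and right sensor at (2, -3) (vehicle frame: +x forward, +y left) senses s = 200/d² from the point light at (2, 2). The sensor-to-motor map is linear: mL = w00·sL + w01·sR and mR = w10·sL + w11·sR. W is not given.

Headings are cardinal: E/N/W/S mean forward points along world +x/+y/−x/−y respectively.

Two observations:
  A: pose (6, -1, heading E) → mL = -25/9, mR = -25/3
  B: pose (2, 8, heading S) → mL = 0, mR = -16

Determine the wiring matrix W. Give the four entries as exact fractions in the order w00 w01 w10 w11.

-1 1 -1 -1

obs A: pose=(6,-1,E) → sL=50/9, sR=25/9, mL=-25/9, mR=-25/3
obs B: pose=(2,8,S) → sL=8, sR=8, mL=0, mR=-16
sensor matrix S = [[50/9, 25/9], [8, 8]]; det S = 200/9
solve [mL_A; mL_B] = S·[w00; w01] and [mR_A; mR_B] = S·[w10; w11]:
  w00 = -1, w01 = 1, w10 = -1, w11 = -1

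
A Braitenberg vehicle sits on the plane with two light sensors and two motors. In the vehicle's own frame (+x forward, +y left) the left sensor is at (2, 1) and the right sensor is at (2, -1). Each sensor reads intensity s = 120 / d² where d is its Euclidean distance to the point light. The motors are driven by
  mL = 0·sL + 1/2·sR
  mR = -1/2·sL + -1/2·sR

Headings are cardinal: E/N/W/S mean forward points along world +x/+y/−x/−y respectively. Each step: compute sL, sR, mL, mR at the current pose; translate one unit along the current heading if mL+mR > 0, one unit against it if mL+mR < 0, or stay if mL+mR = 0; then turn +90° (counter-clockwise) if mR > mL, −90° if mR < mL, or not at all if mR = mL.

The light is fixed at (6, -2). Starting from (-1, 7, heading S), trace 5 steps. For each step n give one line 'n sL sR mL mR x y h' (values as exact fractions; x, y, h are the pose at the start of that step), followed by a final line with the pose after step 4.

0 24/17 120/113 60/113 -2376/1921 -1 7 S
1 20/27 60/101 30/101 -1820/2727 -1 8 W
2 120/193 120/169 60/169 -21720/32617 0 8 N
3 30/29 3/2 3/4 -147/116 0 7 E
4 24/17 120/113 60/113 -2376/1921 -1 7 S
final -1 8 W

n=0: pose=(-1,7,S); sL=24/17, sR=120/113; mL=60/113, mR=-2376/1921; mL+mR=-12/17 → advance -1; mR−mL=-3396/1921 → turn -1·90°
n=1: pose=(-1,8,W); sL=20/27, sR=60/101; mL=30/101, mR=-1820/2727; mL+mR=-10/27 → advance -1; mR−mL=-2630/2727 → turn -1·90°
n=2: pose=(0,8,N); sL=120/193, sR=120/169; mL=60/169, mR=-21720/32617; mL+mR=-60/193 → advance -1; mR−mL=-33300/32617 → turn -1·90°
n=3: pose=(0,7,E); sL=30/29, sR=3/2; mL=3/4, mR=-147/116; mL+mR=-15/29 → advance -1; mR−mL=-117/58 → turn -1·90°
n=4: pose=(-1,7,S); sL=24/17, sR=120/113; mL=60/113, mR=-2376/1921; mL+mR=-12/17 → advance -1; mR−mL=-3396/1921 → turn -1·90°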